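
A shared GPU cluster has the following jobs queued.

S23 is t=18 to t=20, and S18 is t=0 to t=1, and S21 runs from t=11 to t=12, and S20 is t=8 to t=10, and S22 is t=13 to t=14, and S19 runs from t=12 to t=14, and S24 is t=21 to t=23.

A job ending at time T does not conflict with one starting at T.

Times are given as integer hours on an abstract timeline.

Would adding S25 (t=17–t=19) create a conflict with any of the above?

Yes — it overlaps S23

S18: ends t=1 at or before S25 starts t=17 → clear.
S20: ends t=10 at or before S25 starts t=17 → clear.
S21: ends t=12 at or before S25 starts t=17 → clear.
S19: ends t=14 at or before S25 starts t=17 → clear.
S22: ends t=14 at or before S25 starts t=17 → clear.
S23: starts t=18 before S25 ends t=19, and ends t=20 after S25 starts t=17 → overlap.
S24: starts t=21 at or after S25 ends t=19 → clear.
S25 overlaps S23.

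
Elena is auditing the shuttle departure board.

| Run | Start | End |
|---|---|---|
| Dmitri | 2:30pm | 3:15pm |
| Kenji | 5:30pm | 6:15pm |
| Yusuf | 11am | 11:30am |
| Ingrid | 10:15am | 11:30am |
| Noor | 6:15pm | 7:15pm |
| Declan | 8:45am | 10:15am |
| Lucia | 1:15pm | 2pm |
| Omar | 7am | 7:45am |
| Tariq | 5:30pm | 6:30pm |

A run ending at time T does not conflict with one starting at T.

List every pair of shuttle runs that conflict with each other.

Check each pair: they overlap iff neither finishes before the other starts.
Sorted by start: Omar, Declan, Ingrid, Yusuf, Lucia, Dmitri, Tariq, Kenji, Noor.
Declan starts after Omar ends, so nothing later overlaps Omar either.
Ingrid starts exactly when Declan ends (back-to-back, no overlap), so nothing later overlaps Declan either.
Yusuf starts before Ingrid ends → Ingrid and Yusuf overlap.
Lucia starts after Ingrid ends, so nothing later overlaps Ingrid either.
Lucia starts after Yusuf ends, so nothing later overlaps Yusuf either.
Dmitri starts after Lucia ends, so nothing later overlaps Lucia either.
Tariq starts after Dmitri ends, so nothing later overlaps Dmitri either.
Kenji starts before Tariq ends → Tariq and Kenji overlap.
Noor starts before Tariq ends → Tariq and Noor overlap.
Noor starts exactly when Kenji ends (back-to-back, no overlap).

Ingrid & Yusuf, Kenji & Tariq, Noor & Tariq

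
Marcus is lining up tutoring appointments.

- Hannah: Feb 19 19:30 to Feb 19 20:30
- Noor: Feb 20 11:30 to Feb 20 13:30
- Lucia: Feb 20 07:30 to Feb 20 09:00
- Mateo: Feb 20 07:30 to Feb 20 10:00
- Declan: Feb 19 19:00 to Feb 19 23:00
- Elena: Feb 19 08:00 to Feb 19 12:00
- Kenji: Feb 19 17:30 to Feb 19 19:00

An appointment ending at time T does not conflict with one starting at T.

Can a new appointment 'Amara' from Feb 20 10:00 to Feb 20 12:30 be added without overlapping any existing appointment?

No — it overlaps Noor

Elena: ends Feb 19 12:00 at or before Amara starts Feb 20 10:00 → clear.
Kenji: ends Feb 19 19:00 at or before Amara starts Feb 20 10:00 → clear.
Declan: ends Feb 19 23:00 at or before Amara starts Feb 20 10:00 → clear.
Hannah: ends Feb 19 20:30 at or before Amara starts Feb 20 10:00 → clear.
Mateo: ends Feb 20 10:00 at or before Amara starts Feb 20 10:00 → clear.
Lucia: ends Feb 20 09:00 at or before Amara starts Feb 20 10:00 → clear.
Noor: starts Feb 20 11:30 before Amara ends Feb 20 12:30, and ends Feb 20 13:30 after Amara starts Feb 20 10:00 → overlap.
Amara overlaps Noor.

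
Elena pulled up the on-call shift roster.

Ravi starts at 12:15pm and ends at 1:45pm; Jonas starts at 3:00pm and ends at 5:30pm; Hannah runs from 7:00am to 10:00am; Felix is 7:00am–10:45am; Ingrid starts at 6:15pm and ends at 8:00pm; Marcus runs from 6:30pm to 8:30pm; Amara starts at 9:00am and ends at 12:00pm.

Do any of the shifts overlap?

Check each pair: they overlap iff neither finishes before the other starts.
Sorted by start: Felix, Hannah, Amara, Ravi, Jonas, Ingrid, Marcus.
Hannah starts before Felix ends → Felix and Hannah overlap.
That's a conflict, so the schedule is not conflict-free.

Yes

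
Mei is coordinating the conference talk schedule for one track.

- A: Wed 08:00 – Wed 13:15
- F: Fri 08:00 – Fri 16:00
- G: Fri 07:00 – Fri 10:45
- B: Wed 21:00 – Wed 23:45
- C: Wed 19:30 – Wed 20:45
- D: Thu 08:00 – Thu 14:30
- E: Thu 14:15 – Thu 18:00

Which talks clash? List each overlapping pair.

D & E, F & G

Sorted by start: A, C, B, D, E, G, F.
C starts after A ends, so A has no further overlaps.
B starts after C ends, so C has no further overlaps.
D starts after B ends, so B has no further overlaps.
E starts before D ends → D and E overlap.
G starts after D ends, so D has no further overlaps.
G starts after E ends, so E has no further overlaps.
F starts before G ends → G and F overlap.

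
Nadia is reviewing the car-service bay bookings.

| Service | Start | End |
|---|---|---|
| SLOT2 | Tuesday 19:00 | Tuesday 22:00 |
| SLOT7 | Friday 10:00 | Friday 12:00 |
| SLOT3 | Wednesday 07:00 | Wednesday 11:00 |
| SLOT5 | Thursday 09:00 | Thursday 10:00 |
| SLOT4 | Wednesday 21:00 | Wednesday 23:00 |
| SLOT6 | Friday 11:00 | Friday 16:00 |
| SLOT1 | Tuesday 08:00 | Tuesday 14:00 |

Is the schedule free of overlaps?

Sorted by start: SLOT1, SLOT2, SLOT3, SLOT4, SLOT5, SLOT7, SLOT6.
SLOT2 starts after SLOT1 ends, so nothing later overlaps SLOT1 either.
SLOT3 starts after SLOT2 ends, so nothing later overlaps SLOT2 either.
SLOT4 starts after SLOT3 ends, so nothing later overlaps SLOT3 either.
SLOT5 starts after SLOT4 ends, so nothing later overlaps SLOT4 either.
SLOT7 starts after SLOT5 ends, so nothing later overlaps SLOT5 either.
SLOT6 starts before SLOT7 ends → SLOT7 and SLOT6 overlap.
That's a conflict, so the schedule is not conflict-free.

No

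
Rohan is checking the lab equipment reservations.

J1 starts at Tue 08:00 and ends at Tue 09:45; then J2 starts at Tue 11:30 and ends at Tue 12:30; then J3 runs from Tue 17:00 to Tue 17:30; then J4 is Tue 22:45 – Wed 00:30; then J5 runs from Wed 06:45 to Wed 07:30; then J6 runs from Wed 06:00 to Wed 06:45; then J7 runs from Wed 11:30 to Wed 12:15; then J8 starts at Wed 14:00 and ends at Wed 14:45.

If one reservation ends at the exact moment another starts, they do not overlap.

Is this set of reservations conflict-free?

Yes

Check each pair: they overlap iff neither finishes before the other starts.
Sorted by start: J1, J2, J3, J4, J6, J5, J7, J8.
J2 starts after J1 ends, so nothing later overlaps J1 either.
J3 starts after J2 ends, so nothing later overlaps J2 either.
J4 starts after J3 ends, so nothing later overlaps J3 either.
J6 starts after J4 ends, so nothing later overlaps J4 either.
J5 starts exactly when J6 ends (back-to-back, no overlap), so nothing later overlaps J6 either.
J7 starts after J5 ends, so nothing later overlaps J5 either.
J8 starts after J7 ends.
Every pair is clear; the schedule has no overlaps.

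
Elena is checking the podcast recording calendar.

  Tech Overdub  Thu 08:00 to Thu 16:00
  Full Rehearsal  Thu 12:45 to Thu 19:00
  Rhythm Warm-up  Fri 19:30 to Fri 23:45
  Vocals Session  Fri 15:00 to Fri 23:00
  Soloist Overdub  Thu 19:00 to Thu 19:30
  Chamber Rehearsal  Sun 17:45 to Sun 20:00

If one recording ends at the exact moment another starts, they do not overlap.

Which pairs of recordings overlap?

Full Rehearsal & Tech Overdub, Rhythm Warm-up & Vocals Session

Two intervals overlap when each starts before the other ends.
Sorted by start: Tech Overdub, Full Rehearsal, Soloist Overdub, Vocals Session, Rhythm Warm-up, Chamber Rehearsal.
Full Rehearsal starts before Tech Overdub ends → Tech Overdub and Full Rehearsal overlap.
Soloist Overdub starts after Tech Overdub ends, so Tech Overdub has no further overlaps.
Soloist Overdub starts exactly when Full Rehearsal ends (back-to-back, no overlap), so Full Rehearsal has no further overlaps.
Vocals Session starts after Soloist Overdub ends, so Soloist Overdub has no further overlaps.
Rhythm Warm-up starts before Vocals Session ends → Vocals Session and Rhythm Warm-up overlap.
Chamber Rehearsal starts after Vocals Session ends.
Chamber Rehearsal starts after Rhythm Warm-up ends.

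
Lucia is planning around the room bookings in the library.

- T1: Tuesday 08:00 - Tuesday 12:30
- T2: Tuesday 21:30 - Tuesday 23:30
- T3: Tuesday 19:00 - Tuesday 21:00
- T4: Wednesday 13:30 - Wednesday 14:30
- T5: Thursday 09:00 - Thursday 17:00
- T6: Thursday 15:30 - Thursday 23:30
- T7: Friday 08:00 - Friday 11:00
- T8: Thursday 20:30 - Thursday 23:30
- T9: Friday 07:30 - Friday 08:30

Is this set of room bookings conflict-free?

Sorted by start: T1, T3, T2, T4, T5, T6, T8, T9, T7.
T3 starts after T1 ends, so nothing later overlaps T1 either.
T2 starts after T3 ends, so nothing later overlaps T3 either.
T4 starts after T2 ends, so nothing later overlaps T2 either.
T5 starts after T4 ends, so nothing later overlaps T4 either.
T6 starts before T5 ends → T5 and T6 overlap.
That's a conflict, so the schedule is not conflict-free.

No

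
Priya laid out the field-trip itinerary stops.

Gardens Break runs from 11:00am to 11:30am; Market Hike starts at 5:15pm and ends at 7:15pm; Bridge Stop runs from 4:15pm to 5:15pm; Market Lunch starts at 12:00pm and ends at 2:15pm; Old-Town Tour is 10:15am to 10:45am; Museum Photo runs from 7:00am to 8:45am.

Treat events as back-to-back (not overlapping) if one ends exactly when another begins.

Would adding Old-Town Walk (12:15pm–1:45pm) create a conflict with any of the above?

Museum Photo: ends 8:45am at or before Old-Town Walk starts 12:15pm → clear.
Old-Town Tour: ends 10:45am at or before Old-Town Walk starts 12:15pm → clear.
Gardens Break: ends 11:30am at or before Old-Town Walk starts 12:15pm → clear.
Market Lunch: starts 12:00pm before Old-Town Walk ends 1:45pm, and ends 2:15pm after Old-Town Walk starts 12:15pm → overlap.
Bridge Stop: starts 4:15pm at or after Old-Town Walk ends 1:45pm → clear.
Market Hike: starts 5:15pm at or after Old-Town Walk ends 1:45pm → clear.
Old-Town Walk overlaps Market Lunch.

Yes — it overlaps Market Lunch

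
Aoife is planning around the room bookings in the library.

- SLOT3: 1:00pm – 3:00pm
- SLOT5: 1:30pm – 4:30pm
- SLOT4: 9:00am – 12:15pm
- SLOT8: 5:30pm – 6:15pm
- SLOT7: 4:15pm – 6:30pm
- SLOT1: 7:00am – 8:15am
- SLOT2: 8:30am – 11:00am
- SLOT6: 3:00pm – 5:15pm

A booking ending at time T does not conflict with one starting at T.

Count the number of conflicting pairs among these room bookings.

Sorted by start: SLOT1, SLOT2, SLOT4, SLOT3, SLOT5, SLOT6, SLOT7, SLOT8.
SLOT2 starts after SLOT1 ends, so nothing later overlaps SLOT1 either.
SLOT4 starts before SLOT2 ends → SLOT2 and SLOT4 overlap.
SLOT3 starts after SLOT2 ends, so nothing later overlaps SLOT2 either.
SLOT3 starts after SLOT4 ends, so nothing later overlaps SLOT4 either.
SLOT5 starts before SLOT3 ends → SLOT3 and SLOT5 overlap.
SLOT6 starts exactly when SLOT3 ends (back-to-back, no overlap), so nothing later overlaps SLOT3 either.
SLOT6 starts before SLOT5 ends → SLOT5 and SLOT6 overlap.
SLOT7 starts before SLOT5 ends → SLOT5 and SLOT7 overlap.
SLOT8 starts after SLOT5 ends.
SLOT7 starts before SLOT6 ends → SLOT6 and SLOT7 overlap.
SLOT8 starts after SLOT6 ends.
SLOT8 starts before SLOT7 ends → SLOT7 and SLOT8 overlap.
Overlapping pairs: SLOT2 & SLOT4, SLOT3 & SLOT5, SLOT5 & SLOT6, SLOT5 & SLOT7, SLOT6 & SLOT7, SLOT7 & SLOT8 — 6 in total.

6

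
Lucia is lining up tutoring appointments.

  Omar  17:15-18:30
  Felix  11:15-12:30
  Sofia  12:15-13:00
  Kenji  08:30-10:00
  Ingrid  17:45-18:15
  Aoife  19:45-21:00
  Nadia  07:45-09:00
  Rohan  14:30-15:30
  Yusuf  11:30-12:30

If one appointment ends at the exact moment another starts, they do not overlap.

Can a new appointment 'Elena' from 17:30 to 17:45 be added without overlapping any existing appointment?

No — it overlaps Omar

Nadia: ends 09:00 at or before Elena starts 17:30 → clear.
Kenji: ends 10:00 at or before Elena starts 17:30 → clear.
Felix: ends 12:30 at or before Elena starts 17:30 → clear.
Yusuf: ends 12:30 at or before Elena starts 17:30 → clear.
Sofia: ends 13:00 at or before Elena starts 17:30 → clear.
Rohan: ends 15:30 at or before Elena starts 17:30 → clear.
Omar: starts 17:15 before Elena ends 17:45, and ends 18:30 after Elena starts 17:30 → overlap.
Ingrid: starts 17:45 at or after Elena ends 17:45 → clear.
Aoife: starts 19:45 at or after Elena ends 17:45 → clear.
Elena overlaps Omar.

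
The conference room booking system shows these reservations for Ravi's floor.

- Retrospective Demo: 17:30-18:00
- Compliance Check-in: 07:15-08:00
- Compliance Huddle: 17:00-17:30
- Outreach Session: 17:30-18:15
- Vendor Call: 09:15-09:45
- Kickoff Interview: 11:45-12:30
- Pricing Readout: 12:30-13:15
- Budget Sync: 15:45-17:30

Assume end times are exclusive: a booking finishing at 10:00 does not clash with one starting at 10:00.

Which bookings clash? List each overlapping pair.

Budget Sync & Compliance Huddle, Outreach Session & Retrospective Demo

Sorted by start: Compliance Check-in, Vendor Call, Kickoff Interview, Pricing Readout, Budget Sync, Compliance Huddle, Retrospective Demo, Outreach Session.
Vendor Call starts after Compliance Check-in ends, so nothing later overlaps Compliance Check-in either.
Kickoff Interview starts after Vendor Call ends, so nothing later overlaps Vendor Call either.
Pricing Readout starts exactly when Kickoff Interview ends (back-to-back, no overlap), so nothing later overlaps Kickoff Interview either.
Budget Sync starts after Pricing Readout ends, so nothing later overlaps Pricing Readout either.
Compliance Huddle starts before Budget Sync ends → Budget Sync and Compliance Huddle overlap.
Retrospective Demo starts exactly when Budget Sync ends (back-to-back, no overlap), so nothing later overlaps Budget Sync either.
Retrospective Demo starts exactly when Compliance Huddle ends (back-to-back, no overlap), so nothing later overlaps Compliance Huddle either.
Outreach Session starts before Retrospective Demo ends → Retrospective Demo and Outreach Session overlap.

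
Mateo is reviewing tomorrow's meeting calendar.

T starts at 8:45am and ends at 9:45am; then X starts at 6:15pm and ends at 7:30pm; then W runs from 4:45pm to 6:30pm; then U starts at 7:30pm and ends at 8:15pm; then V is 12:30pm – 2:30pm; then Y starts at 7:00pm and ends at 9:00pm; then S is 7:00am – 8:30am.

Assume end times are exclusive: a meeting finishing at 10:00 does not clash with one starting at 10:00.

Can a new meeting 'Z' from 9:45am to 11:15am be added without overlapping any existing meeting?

Yes — the slot is free

S: ends 8:30am at or before Z starts 9:45am → clear.
T: ends 9:45am at or before Z starts 9:45am → clear.
V: starts 12:30pm at or after Z ends 11:15am → clear.
W: starts 4:45pm at or after Z ends 11:15am → clear.
X: starts 6:15pm at or after Z ends 11:15am → clear.
Y: starts 7:00pm at or after Z ends 11:15am → clear.
U: starts 7:30pm at or after Z ends 11:15am → clear.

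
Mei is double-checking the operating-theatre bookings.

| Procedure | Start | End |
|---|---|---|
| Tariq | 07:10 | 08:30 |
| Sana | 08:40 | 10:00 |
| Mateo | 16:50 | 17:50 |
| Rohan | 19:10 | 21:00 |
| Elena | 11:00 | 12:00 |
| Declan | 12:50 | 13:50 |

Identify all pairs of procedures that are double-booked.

none

Sorted by start: Tariq, Sana, Elena, Declan, Mateo, Rohan.
Sana starts after Tariq ends — done with Tariq.
Elena starts after Sana ends — done with Sana.
Declan starts after Elena ends — done with Elena.
Mateo starts after Declan ends — done with Declan.
Rohan starts after Mateo ends.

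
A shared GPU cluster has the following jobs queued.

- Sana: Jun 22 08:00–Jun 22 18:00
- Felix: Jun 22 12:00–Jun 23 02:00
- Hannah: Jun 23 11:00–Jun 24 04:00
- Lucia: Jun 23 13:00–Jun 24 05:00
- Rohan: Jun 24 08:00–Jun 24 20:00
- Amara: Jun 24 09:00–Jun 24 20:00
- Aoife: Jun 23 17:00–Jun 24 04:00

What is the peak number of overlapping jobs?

3

Sweep the timeline, counting +1 at each start and −1 at each end (ends before starts at a tie):
Jun 22 08:00 start Sana → 1
Jun 22 12:00 start Felix → 2
Jun 22 18:00 end Sana → 1
Jun 23 02:00 end Felix → 0
Jun 23 11:00 start Hannah → 1
Jun 23 13:00 start Lucia → 2
Jun 23 17:00 start Aoife → 3
Jun 24 04:00 end Aoife → 2
Jun 24 04:00 end Hannah → 1
Jun 24 05:00 end Lucia → 0
Jun 24 08:00 start Rohan → 1
Jun 24 09:00 start Amara → 2
Jun 24 20:00 end Amara → 1
Jun 24 20:00 end Rohan → 0
Peak is 3, at Jun 23 17:00 (Aoife, Hannah, Lucia).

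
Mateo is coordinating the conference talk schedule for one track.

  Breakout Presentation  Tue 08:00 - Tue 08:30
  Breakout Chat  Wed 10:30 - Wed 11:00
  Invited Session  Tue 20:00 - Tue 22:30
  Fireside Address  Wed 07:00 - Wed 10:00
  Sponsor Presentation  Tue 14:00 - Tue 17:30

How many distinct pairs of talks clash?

0

Sorted by start: Breakout Presentation, Sponsor Presentation, Invited Session, Fireside Address, Breakout Chat.
Sponsor Presentation starts after Breakout Presentation ends, so nothing later overlaps Breakout Presentation either.
Invited Session starts after Sponsor Presentation ends, so nothing later overlaps Sponsor Presentation either.
Fireside Address starts after Invited Session ends, so nothing later overlaps Invited Session either.
Breakout Chat starts after Fireside Address ends.
No pair overlaps.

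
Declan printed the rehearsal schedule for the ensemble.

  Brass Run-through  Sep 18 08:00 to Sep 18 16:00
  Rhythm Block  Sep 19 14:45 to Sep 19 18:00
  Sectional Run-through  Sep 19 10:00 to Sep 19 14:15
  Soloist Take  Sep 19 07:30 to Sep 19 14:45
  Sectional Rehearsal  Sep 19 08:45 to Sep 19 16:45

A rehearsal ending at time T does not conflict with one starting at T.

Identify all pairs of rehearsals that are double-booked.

Rhythm Block & Sectional Rehearsal, Sectional Rehearsal & Sectional Run-through, Sectional Rehearsal & Soloist Take, Sectional Run-through & Soloist Take

Sorted by start: Brass Run-through, Soloist Take, Sectional Rehearsal, Sectional Run-through, Rhythm Block.
Soloist Take starts after Brass Run-through ends — done with Brass Run-through.
Sectional Rehearsal starts before Soloist Take ends → Soloist Take and Sectional Rehearsal overlap.
Sectional Run-through starts before Soloist Take ends → Soloist Take and Sectional Run-through overlap.
Rhythm Block starts exactly when Soloist Take ends (back-to-back, no overlap).
Sectional Run-through starts before Sectional Rehearsal ends → Sectional Rehearsal and Sectional Run-through overlap.
Rhythm Block starts before Sectional Rehearsal ends → Sectional Rehearsal and Rhythm Block overlap.
Rhythm Block starts after Sectional Run-through ends.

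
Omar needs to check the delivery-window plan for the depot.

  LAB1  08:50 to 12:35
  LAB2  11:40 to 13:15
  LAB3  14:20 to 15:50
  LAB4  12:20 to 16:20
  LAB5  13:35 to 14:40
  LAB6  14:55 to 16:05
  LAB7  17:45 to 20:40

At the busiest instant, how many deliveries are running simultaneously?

3

Sort all start/end points and keep a running count:
08:50 start LAB1 → 1
11:40 start LAB2 → 2
12:20 start LAB4 → 3
12:35 end LAB1 → 2
13:15 end LAB2 → 1
13:35 start LAB5 → 2
14:20 start LAB3 → 3
14:40 end LAB5 → 2
14:55 start LAB6 → 3
15:50 end LAB3 → 2
16:05 end LAB6 → 1
16:20 end LAB4 → 0
17:45 start LAB7 → 1
20:40 end LAB7 → 0
Peak is 3, at 12:20 (LAB1, LAB2, LAB4).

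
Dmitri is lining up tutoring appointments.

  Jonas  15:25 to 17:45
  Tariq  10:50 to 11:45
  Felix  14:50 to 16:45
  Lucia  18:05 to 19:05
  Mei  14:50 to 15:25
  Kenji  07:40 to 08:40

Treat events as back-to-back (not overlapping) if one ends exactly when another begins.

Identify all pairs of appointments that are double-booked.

Sorted by start: Kenji, Tariq, Felix, Mei, Jonas, Lucia.
Tariq starts after Kenji ends, so Kenji has no further overlaps.
Felix starts after Tariq ends, so Tariq has no further overlaps.
Mei starts before Felix ends → Felix and Mei overlap.
Jonas starts before Felix ends → Felix and Jonas overlap.
Lucia starts after Felix ends.
Jonas starts exactly when Mei ends (back-to-back, no overlap), so Mei has no further overlaps.
Lucia starts after Jonas ends.

Felix & Jonas, Felix & Mei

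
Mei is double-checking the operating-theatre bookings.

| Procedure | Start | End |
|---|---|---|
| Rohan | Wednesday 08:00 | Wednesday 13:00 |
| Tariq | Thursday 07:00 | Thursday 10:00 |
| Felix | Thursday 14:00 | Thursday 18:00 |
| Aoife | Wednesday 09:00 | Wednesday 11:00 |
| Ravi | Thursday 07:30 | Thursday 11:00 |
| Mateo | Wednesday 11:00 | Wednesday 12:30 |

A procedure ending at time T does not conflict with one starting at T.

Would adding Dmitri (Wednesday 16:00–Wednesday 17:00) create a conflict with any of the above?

No — it doesn't clash with anything

Rohan: ends Wednesday 13:00 at or before Dmitri starts Wednesday 16:00 → clear.
Aoife: ends Wednesday 11:00 at or before Dmitri starts Wednesday 16:00 → clear.
Mateo: ends Wednesday 12:30 at or before Dmitri starts Wednesday 16:00 → clear.
Tariq: starts Thursday 07:00 at or after Dmitri ends Wednesday 17:00 → clear.
Ravi: starts Thursday 07:30 at or after Dmitri ends Wednesday 17:00 → clear.
Felix: starts Thursday 14:00 at or after Dmitri ends Wednesday 17:00 → clear.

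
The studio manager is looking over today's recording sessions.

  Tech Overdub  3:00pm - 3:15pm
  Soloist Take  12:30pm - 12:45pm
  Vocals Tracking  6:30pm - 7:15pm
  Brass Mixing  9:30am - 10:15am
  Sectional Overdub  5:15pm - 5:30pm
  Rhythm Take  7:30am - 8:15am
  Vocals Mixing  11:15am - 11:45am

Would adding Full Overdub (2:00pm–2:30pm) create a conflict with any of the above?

No — it doesn't clash with anything

Rhythm Take: ends 8:15am at or before Full Overdub starts 2:00pm → clear.
Brass Mixing: ends 10:15am at or before Full Overdub starts 2:00pm → clear.
Vocals Mixing: ends 11:45am at or before Full Overdub starts 2:00pm → clear.
Soloist Take: ends 12:45pm at or before Full Overdub starts 2:00pm → clear.
Tech Overdub: starts 3:00pm at or after Full Overdub ends 2:30pm → clear.
Sectional Overdub: starts 5:15pm at or after Full Overdub ends 2:30pm → clear.
Vocals Tracking: starts 6:30pm at or after Full Overdub ends 2:30pm → clear.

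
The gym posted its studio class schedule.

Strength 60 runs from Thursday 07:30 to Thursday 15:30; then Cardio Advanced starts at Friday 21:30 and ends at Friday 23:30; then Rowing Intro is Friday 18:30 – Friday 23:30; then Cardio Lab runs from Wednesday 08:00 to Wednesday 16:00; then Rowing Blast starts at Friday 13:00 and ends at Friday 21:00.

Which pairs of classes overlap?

Check each pair: they overlap iff neither finishes before the other starts.
Sorted by start: Cardio Lab, Strength 60, Rowing Blast, Rowing Intro, Cardio Advanced.
Strength 60 starts after Cardio Lab ends, so nothing later overlaps Cardio Lab either.
Rowing Blast starts after Strength 60 ends, so nothing later overlaps Strength 60 either.
Rowing Intro starts before Rowing Blast ends → Rowing Blast and Rowing Intro overlap.
Cardio Advanced starts after Rowing Blast ends.
Cardio Advanced starts before Rowing Intro ends → Rowing Intro and Cardio Advanced overlap.

Cardio Advanced & Rowing Intro, Rowing Blast & Rowing Intro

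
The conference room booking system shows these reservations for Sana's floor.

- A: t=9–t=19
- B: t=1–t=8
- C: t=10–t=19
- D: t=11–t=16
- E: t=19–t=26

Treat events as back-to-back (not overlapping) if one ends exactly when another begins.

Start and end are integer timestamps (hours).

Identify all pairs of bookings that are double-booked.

Check each pair: they overlap iff neither finishes before the other starts.
Sorted by start: B, A, C, D, E.
A starts after B ends, so B has no further overlaps.
C starts before A ends → A and C overlap.
D starts before A ends → A and D overlap.
E starts exactly when A ends (back-to-back, no overlap).
D starts before C ends → C and D overlap.
E starts exactly when C ends (back-to-back, no overlap).
E starts after D ends.

A & C, A & D, C & D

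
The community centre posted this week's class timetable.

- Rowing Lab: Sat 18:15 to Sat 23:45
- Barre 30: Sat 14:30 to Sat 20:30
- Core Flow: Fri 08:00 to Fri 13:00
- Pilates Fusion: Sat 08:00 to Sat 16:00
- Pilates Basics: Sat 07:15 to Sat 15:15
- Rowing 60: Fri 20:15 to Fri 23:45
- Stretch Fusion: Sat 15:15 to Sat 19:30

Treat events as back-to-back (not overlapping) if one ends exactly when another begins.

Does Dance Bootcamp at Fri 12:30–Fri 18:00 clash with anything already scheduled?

Yes — it overlaps Core Flow

Core Flow: starts Fri 08:00 before Dance Bootcamp ends Fri 18:00, and ends Fri 13:00 after Dance Bootcamp starts Fri 12:30 → overlap.
Rowing 60: starts Fri 20:15 at or after Dance Bootcamp ends Fri 18:00 → clear.
Pilates Basics: starts Sat 07:15 at or after Dance Bootcamp ends Fri 18:00 → clear.
Pilates Fusion: starts Sat 08:00 at or after Dance Bootcamp ends Fri 18:00 → clear.
Barre 30: starts Sat 14:30 at or after Dance Bootcamp ends Fri 18:00 → clear.
Stretch Fusion: starts Sat 15:15 at or after Dance Bootcamp ends Fri 18:00 → clear.
Rowing Lab: starts Sat 18:15 at or after Dance Bootcamp ends Fri 18:00 → clear.
Dance Bootcamp overlaps Core Flow.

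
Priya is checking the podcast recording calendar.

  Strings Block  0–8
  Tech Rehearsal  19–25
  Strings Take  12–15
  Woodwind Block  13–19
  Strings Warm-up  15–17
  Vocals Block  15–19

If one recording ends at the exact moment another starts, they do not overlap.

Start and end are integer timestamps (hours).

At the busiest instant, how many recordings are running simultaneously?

Sweep the timeline, counting +1 at each start and −1 at each end (ends before starts at a tie):
0 start Strings Block → 1
8 end Strings Block → 0
12 start Strings Take → 1
13 start Woodwind Block → 2
15 end Strings Take → 1
15 start Strings Warm-up → 2
15 start Vocals Block → 3
17 end Strings Warm-up → 2
19 end Vocals Block → 1
19 end Woodwind Block → 0
19 start Tech Rehearsal → 1
25 end Tech Rehearsal → 0
Peak is 3, at 15 (Strings Warm-up, Vocals Block, Woodwind Block).

3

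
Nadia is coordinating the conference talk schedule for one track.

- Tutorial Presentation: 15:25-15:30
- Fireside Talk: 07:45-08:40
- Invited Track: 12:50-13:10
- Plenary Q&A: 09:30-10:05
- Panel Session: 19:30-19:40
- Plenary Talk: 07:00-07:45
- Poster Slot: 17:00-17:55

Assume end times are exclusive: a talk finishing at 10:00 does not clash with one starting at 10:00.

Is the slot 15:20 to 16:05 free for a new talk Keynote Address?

No — it overlaps Tutorial Presentation

Plenary Talk: ends 07:45 at or before Keynote Address starts 15:20 → clear.
Fireside Talk: ends 08:40 at or before Keynote Address starts 15:20 → clear.
Plenary Q&A: ends 10:05 at or before Keynote Address starts 15:20 → clear.
Invited Track: ends 13:10 at or before Keynote Address starts 15:20 → clear.
Tutorial Presentation: starts 15:25 before Keynote Address ends 16:05, and ends 15:30 after Keynote Address starts 15:20 → overlap.
Poster Slot: starts 17:00 at or after Keynote Address ends 16:05 → clear.
Panel Session: starts 19:30 at or after Keynote Address ends 16:05 → clear.
Keynote Address overlaps Tutorial Presentation.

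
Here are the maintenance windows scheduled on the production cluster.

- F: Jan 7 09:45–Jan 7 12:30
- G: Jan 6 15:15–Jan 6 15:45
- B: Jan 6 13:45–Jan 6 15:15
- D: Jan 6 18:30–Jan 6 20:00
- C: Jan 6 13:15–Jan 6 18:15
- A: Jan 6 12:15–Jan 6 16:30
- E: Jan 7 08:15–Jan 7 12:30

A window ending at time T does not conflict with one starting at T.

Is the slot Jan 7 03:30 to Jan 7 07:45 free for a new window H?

Yes — the slot is free

A: ends Jan 6 16:30 at or before H starts Jan 7 03:30 → clear.
C: ends Jan 6 18:15 at or before H starts Jan 7 03:30 → clear.
B: ends Jan 6 15:15 at or before H starts Jan 7 03:30 → clear.
G: ends Jan 6 15:45 at or before H starts Jan 7 03:30 → clear.
D: ends Jan 6 20:00 at or before H starts Jan 7 03:30 → clear.
E: starts Jan 7 08:15 at or after H ends Jan 7 07:45 → clear.
F: starts Jan 7 09:45 at or after H ends Jan 7 07:45 → clear.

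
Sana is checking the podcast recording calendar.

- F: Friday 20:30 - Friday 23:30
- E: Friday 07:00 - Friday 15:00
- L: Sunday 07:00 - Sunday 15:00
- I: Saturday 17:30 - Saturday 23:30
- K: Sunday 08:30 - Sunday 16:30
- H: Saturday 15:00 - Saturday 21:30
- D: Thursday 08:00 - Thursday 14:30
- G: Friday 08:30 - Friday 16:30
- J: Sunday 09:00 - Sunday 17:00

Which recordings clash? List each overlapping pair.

Sorted by start: D, E, G, F, H, I, L, K, J.
E starts after D ends, so nothing later overlaps D either.
G starts before E ends → E and G overlap.
F starts after E ends, so nothing later overlaps E either.
F starts after G ends, so nothing later overlaps G either.
H starts after F ends, so nothing later overlaps F either.
I starts before H ends → H and I overlap.
L starts after H ends, so nothing later overlaps H either.
L starts after I ends, so nothing later overlaps I either.
K starts before L ends → L and K overlap.
J starts before L ends → L and J overlap.
J starts before K ends → K and J overlap.

E & G, H & I, J & K, J & L, K & L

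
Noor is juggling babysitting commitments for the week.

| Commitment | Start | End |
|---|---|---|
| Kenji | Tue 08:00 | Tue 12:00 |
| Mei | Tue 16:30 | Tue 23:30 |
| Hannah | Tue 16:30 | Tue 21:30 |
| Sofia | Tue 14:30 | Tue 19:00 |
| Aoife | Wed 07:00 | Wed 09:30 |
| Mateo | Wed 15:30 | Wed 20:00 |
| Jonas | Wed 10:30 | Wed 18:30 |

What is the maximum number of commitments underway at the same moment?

3

Sweep the timeline, counting +1 at each start and −1 at each end (ends before starts at a tie):
Tue 08:00 start Kenji → 1
Tue 12:00 end Kenji → 0
Tue 14:30 start Sofia → 1
Tue 16:30 start Hannah → 2
Tue 16:30 start Mei → 3
Tue 19:00 end Sofia → 2
Tue 21:30 end Hannah → 1
Tue 23:30 end Mei → 0
Wed 07:00 start Aoife → 1
Wed 09:30 end Aoife → 0
Wed 10:30 start Jonas → 1
Wed 15:30 start Mateo → 2
Wed 18:30 end Jonas → 1
Wed 20:00 end Mateo → 0
Peak is 3, at Tue 16:30 (Hannah, Mei, Sofia).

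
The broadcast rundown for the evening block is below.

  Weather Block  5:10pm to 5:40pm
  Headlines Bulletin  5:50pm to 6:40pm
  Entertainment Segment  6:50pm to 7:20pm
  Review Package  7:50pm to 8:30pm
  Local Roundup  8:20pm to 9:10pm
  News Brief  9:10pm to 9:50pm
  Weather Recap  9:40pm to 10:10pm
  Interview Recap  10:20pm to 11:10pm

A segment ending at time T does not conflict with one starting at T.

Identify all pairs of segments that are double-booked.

Local Roundup & Review Package, News Brief & Weather Recap

Check each pair: they overlap iff neither finishes before the other starts.
Sorted by start: Weather Block, Headlines Bulletin, Entertainment Segment, Review Package, Local Roundup, News Brief, Weather Recap, Interview Recap.
Headlines Bulletin starts after Weather Block ends — done with Weather Block.
Entertainment Segment starts after Headlines Bulletin ends — done with Headlines Bulletin.
Review Package starts after Entertainment Segment ends — done with Entertainment Segment.
Local Roundup starts before Review Package ends → Review Package and Local Roundup overlap.
News Brief starts after Review Package ends — done with Review Package.
News Brief starts exactly when Local Roundup ends (back-to-back, no overlap) — done with Local Roundup.
Weather Recap starts before News Brief ends → News Brief and Weather Recap overlap.
Interview Recap starts after News Brief ends.
Interview Recap starts after Weather Recap ends.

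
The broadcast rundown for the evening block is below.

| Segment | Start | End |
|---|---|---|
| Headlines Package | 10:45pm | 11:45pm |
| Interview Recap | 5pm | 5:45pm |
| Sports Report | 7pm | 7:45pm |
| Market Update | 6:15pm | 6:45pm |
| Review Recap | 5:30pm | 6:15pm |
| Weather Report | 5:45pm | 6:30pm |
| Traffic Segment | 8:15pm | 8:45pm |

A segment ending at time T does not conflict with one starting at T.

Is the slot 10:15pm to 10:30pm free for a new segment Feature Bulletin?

Yes — the slot is free

Interview Recap: ends 5:45pm at or before Feature Bulletin starts 10:15pm → clear.
Review Recap: ends 6:15pm at or before Feature Bulletin starts 10:15pm → clear.
Weather Report: ends 6:30pm at or before Feature Bulletin starts 10:15pm → clear.
Market Update: ends 6:45pm at or before Feature Bulletin starts 10:15pm → clear.
Sports Report: ends 7:45pm at or before Feature Bulletin starts 10:15pm → clear.
Traffic Segment: ends 8:45pm at or before Feature Bulletin starts 10:15pm → clear.
Headlines Package: starts 10:45pm at or after Feature Bulletin ends 10:30pm → clear.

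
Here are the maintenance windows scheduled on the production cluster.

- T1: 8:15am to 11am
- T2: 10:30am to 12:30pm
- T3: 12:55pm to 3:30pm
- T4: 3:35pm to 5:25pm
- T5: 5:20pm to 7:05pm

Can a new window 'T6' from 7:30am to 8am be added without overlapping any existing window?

Yes — the slot is free

T1: starts 8:15am at or after T6 ends 8am → clear.
T2: starts 10:30am at or after T6 ends 8am → clear.
T3: starts 12:55pm at or after T6 ends 8am → clear.
T4: starts 3:35pm at or after T6 ends 8am → clear.
T5: starts 5:20pm at or after T6 ends 8am → clear.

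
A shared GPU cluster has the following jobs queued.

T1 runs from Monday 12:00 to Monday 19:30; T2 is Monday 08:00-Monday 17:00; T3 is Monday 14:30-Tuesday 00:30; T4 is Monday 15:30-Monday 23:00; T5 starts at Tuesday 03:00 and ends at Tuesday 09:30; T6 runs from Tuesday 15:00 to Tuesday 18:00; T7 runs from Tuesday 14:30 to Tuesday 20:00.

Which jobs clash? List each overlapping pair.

T1 & T2, T1 & T3, T1 & T4, T2 & T3, T2 & T4, T3 & T4, T6 & T7

Sorted by start: T2, T1, T3, T4, T5, T7, T6.
T1 starts before T2 ends → T2 and T1 overlap.
T3 starts before T2 ends → T2 and T3 overlap.
T4 starts before T2 ends → T2 and T4 overlap.
T5 starts after T2 ends — done with T2.
T3 starts before T1 ends → T1 and T3 overlap.
T4 starts before T1 ends → T1 and T4 overlap.
T5 starts after T1 ends — done with T1.
T4 starts before T3 ends → T3 and T4 overlap.
T5 starts after T3 ends — done with T3.
T5 starts after T4 ends — done with T4.
T7 starts after T5 ends — done with T5.
T6 starts before T7 ends → T7 and T6 overlap.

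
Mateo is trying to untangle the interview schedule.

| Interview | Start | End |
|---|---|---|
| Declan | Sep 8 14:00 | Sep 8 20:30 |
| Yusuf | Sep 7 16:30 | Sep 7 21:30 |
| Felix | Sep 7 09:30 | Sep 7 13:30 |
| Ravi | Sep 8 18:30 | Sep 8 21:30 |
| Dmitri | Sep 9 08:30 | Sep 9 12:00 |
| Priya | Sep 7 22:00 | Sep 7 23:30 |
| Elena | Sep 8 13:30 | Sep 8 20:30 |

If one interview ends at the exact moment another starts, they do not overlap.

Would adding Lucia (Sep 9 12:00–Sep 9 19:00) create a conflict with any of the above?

No — it doesn't clash with anything

Felix: ends Sep 7 13:30 at or before Lucia starts Sep 9 12:00 → clear.
Yusuf: ends Sep 7 21:30 at or before Lucia starts Sep 9 12:00 → clear.
Priya: ends Sep 7 23:30 at or before Lucia starts Sep 9 12:00 → clear.
Elena: ends Sep 8 20:30 at or before Lucia starts Sep 9 12:00 → clear.
Declan: ends Sep 8 20:30 at or before Lucia starts Sep 9 12:00 → clear.
Ravi: ends Sep 8 21:30 at or before Lucia starts Sep 9 12:00 → clear.
Dmitri: ends Sep 9 12:00 at or before Lucia starts Sep 9 12:00 → clear.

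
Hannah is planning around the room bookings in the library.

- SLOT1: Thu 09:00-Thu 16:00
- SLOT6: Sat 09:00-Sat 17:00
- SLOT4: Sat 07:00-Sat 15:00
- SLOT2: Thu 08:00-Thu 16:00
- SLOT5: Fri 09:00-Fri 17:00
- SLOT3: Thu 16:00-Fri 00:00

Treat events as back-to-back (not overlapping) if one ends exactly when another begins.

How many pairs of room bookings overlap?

Sorted by start: SLOT2, SLOT1, SLOT3, SLOT5, SLOT4, SLOT6.
SLOT1 starts before SLOT2 ends → SLOT2 and SLOT1 overlap.
SLOT3 starts exactly when SLOT2 ends (back-to-back, no overlap) — done with SLOT2.
SLOT3 starts exactly when SLOT1 ends (back-to-back, no overlap) — done with SLOT1.
SLOT5 starts after SLOT3 ends — done with SLOT3.
SLOT4 starts after SLOT5 ends — done with SLOT5.
SLOT6 starts before SLOT4 ends → SLOT4 and SLOT6 overlap.
Overlapping pairs: SLOT1 & SLOT2, SLOT4 & SLOT6 — 2 in total.

2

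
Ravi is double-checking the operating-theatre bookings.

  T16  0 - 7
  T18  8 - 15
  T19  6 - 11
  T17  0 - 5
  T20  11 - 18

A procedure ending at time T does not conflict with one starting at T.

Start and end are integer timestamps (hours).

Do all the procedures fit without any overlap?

No

Sorted by start: T16, T17, T19, T18, T20.
T17 starts before T16 ends → T16 and T17 overlap.
That's a conflict, so the schedule is not conflict-free.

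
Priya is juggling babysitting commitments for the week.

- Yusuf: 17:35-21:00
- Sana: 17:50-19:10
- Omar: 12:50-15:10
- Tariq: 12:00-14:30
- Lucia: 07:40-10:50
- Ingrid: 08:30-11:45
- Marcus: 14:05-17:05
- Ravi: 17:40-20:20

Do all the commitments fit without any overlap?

No

Sorted by start: Lucia, Ingrid, Tariq, Omar, Marcus, Yusuf, Ravi, Sana.
Ingrid starts before Lucia ends → Lucia and Ingrid overlap.
That's a conflict, so the schedule is not conflict-free.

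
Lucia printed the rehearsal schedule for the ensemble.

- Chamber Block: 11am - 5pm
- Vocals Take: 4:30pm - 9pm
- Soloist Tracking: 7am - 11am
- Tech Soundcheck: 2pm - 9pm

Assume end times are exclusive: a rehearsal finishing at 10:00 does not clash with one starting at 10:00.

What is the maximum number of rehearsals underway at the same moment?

3

Sort all start/end points and keep a running count:
7am start Soloist Tracking → 1
11am end Soloist Tracking → 0
11am start Chamber Block → 1
2pm start Tech Soundcheck → 2
4:30pm start Vocals Take → 3
5pm end Chamber Block → 2
9pm end Tech Soundcheck → 1
9pm end Vocals Take → 0
Peak is 3, at 4:30pm (Chamber Block, Tech Soundcheck, Vocals Take).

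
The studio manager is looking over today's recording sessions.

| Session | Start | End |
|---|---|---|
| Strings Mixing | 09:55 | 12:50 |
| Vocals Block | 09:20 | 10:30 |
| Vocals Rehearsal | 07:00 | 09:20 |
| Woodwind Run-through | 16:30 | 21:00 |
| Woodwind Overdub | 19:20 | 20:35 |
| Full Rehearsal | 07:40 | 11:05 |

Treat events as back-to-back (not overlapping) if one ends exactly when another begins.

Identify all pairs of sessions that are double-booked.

Sorted by start: Vocals Rehearsal, Full Rehearsal, Vocals Block, Strings Mixing, Woodwind Run-through, Woodwind Overdub.
Full Rehearsal starts before Vocals Rehearsal ends → Vocals Rehearsal and Full Rehearsal overlap.
Vocals Block starts exactly when Vocals Rehearsal ends (back-to-back, no overlap); Vocals Rehearsal is clear from here.
Vocals Block starts before Full Rehearsal ends → Full Rehearsal and Vocals Block overlap.
Strings Mixing starts before Full Rehearsal ends → Full Rehearsal and Strings Mixing overlap.
Woodwind Run-through starts after Full Rehearsal ends; Full Rehearsal is clear from here.
Strings Mixing starts before Vocals Block ends → Vocals Block and Strings Mixing overlap.
Woodwind Run-through starts after Vocals Block ends; Vocals Block is clear from here.
Woodwind Run-through starts after Strings Mixing ends; Strings Mixing is clear from here.
Woodwind Overdub starts before Woodwind Run-through ends → Woodwind Run-through and Woodwind Overdub overlap.

Full Rehearsal & Strings Mixing, Full Rehearsal & Vocals Block, Full Rehearsal & Vocals Rehearsal, Strings Mixing & Vocals Block, Woodwind Overdub & Woodwind Run-through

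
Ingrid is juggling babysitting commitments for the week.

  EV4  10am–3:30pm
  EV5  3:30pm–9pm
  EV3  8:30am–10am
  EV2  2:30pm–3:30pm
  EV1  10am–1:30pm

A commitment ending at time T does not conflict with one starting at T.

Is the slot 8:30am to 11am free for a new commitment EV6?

No — it overlaps EV1, EV3, EV4

EV3: starts 8:30am before EV6 ends 11am, and ends 10am after EV6 starts 8:30am → overlap.
EV1: starts 10am before EV6 ends 11am, and ends 1:30pm after EV6 starts 8:30am → overlap.
EV4: starts 10am before EV6 ends 11am, and ends 3:30pm after EV6 starts 8:30am → overlap.
EV2: starts 2:30pm at or after EV6 ends 11am → clear.
EV5: starts 3:30pm at or after EV6 ends 11am → clear.
EV6 overlaps EV1, EV3, EV4.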